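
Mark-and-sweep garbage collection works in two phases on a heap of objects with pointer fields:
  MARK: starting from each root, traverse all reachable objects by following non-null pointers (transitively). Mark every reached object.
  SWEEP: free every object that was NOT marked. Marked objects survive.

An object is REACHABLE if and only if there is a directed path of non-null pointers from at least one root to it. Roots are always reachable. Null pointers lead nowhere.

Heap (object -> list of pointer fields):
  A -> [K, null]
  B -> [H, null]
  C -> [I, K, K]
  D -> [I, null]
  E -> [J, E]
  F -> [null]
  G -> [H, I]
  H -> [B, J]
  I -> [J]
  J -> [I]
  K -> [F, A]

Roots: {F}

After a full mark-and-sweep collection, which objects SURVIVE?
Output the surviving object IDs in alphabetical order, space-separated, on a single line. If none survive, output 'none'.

Answer: F

Derivation:
Roots: F
Mark F: refs=null, marked=F
Unmarked (collected): A B C D E G H I J K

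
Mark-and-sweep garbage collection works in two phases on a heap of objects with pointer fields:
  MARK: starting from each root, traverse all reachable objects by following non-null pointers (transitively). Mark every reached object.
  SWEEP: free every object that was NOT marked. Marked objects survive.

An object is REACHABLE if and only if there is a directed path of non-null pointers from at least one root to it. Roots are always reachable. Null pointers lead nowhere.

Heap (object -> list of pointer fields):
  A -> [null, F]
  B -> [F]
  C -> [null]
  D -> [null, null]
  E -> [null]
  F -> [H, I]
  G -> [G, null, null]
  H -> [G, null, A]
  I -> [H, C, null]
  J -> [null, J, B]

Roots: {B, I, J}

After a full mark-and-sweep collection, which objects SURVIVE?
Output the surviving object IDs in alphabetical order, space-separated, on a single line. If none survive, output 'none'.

Roots: B I J
Mark B: refs=F, marked=B
Mark I: refs=H C null, marked=B I
Mark J: refs=null J B, marked=B I J
Mark F: refs=H I, marked=B F I J
Mark H: refs=G null A, marked=B F H I J
Mark C: refs=null, marked=B C F H I J
Mark G: refs=G null null, marked=B C F G H I J
Mark A: refs=null F, marked=A B C F G H I J
Unmarked (collected): D E

Answer: A B C F G H I J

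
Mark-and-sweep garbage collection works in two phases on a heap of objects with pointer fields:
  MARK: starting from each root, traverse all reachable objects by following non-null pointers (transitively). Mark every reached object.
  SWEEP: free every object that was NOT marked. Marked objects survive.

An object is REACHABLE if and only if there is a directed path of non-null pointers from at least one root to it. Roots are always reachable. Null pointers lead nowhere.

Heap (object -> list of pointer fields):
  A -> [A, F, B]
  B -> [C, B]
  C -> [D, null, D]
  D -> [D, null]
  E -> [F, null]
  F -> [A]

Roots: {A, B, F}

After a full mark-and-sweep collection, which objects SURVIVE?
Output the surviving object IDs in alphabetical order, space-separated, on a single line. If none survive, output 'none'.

Answer: A B C D F

Derivation:
Roots: A B F
Mark A: refs=A F B, marked=A
Mark B: refs=C B, marked=A B
Mark F: refs=A, marked=A B F
Mark C: refs=D null D, marked=A B C F
Mark D: refs=D null, marked=A B C D F
Unmarked (collected): E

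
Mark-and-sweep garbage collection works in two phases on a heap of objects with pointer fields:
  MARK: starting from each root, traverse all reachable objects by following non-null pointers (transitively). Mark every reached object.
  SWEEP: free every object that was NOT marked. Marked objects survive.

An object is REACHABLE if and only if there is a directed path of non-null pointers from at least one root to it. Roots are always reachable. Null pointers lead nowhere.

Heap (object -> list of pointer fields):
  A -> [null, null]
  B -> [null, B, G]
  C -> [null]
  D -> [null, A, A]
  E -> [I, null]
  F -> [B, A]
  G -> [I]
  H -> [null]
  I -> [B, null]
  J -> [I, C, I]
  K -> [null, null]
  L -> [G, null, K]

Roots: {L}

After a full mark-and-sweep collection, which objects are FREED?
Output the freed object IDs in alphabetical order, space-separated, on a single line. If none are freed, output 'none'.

Answer: A C D E F H J

Derivation:
Roots: L
Mark L: refs=G null K, marked=L
Mark G: refs=I, marked=G L
Mark K: refs=null null, marked=G K L
Mark I: refs=B null, marked=G I K L
Mark B: refs=null B G, marked=B G I K L
Unmarked (collected): A C D E F H J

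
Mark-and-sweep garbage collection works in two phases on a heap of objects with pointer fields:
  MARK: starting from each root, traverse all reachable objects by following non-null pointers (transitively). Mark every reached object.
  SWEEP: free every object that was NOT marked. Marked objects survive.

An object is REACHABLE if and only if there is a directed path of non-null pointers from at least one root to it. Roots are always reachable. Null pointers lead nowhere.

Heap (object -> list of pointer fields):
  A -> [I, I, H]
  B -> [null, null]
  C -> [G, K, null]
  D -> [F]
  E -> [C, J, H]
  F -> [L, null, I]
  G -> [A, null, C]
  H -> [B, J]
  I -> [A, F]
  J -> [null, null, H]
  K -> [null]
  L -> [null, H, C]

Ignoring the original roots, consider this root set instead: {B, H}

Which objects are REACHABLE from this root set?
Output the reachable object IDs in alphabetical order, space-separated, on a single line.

Answer: B H J

Derivation:
Roots: B H
Mark B: refs=null null, marked=B
Mark H: refs=B J, marked=B H
Mark J: refs=null null H, marked=B H J
Unmarked (collected): A C D E F G I K L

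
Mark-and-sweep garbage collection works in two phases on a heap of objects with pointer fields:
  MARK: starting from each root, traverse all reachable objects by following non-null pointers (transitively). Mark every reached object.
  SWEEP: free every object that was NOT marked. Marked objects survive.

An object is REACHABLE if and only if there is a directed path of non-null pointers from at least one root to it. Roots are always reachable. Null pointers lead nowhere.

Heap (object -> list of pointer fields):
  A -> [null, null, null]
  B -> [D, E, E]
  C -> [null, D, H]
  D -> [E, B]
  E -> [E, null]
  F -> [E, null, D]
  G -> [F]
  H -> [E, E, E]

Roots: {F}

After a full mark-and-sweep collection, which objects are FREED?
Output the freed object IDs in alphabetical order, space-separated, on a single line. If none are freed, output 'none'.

Answer: A C G H

Derivation:
Roots: F
Mark F: refs=E null D, marked=F
Mark E: refs=E null, marked=E F
Mark D: refs=E B, marked=D E F
Mark B: refs=D E E, marked=B D E F
Unmarked (collected): A C G H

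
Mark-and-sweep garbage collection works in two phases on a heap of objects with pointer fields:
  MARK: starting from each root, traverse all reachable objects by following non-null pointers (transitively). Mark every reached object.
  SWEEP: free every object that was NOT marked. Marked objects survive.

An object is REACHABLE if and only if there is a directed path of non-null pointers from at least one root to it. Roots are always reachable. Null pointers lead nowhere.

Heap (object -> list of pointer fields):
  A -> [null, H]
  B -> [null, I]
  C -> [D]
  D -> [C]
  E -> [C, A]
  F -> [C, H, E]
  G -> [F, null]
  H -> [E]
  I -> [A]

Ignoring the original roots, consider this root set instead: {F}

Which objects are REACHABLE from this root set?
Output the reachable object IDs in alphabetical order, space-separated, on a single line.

Answer: A C D E F H

Derivation:
Roots: F
Mark F: refs=C H E, marked=F
Mark C: refs=D, marked=C F
Mark H: refs=E, marked=C F H
Mark E: refs=C A, marked=C E F H
Mark D: refs=C, marked=C D E F H
Mark A: refs=null H, marked=A C D E F H
Unmarked (collected): B G I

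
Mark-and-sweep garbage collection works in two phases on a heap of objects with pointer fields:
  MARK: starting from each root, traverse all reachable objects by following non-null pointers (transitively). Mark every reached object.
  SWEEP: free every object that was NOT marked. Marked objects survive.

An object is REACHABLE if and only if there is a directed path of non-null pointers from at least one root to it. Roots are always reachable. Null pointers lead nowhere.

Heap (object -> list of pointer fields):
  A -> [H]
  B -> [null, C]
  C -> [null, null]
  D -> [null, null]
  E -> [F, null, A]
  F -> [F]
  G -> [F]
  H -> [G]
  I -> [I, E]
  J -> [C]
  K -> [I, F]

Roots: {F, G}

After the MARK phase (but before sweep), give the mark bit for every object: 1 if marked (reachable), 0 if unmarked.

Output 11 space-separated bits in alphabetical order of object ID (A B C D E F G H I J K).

Roots: F G
Mark F: refs=F, marked=F
Mark G: refs=F, marked=F G
Unmarked (collected): A B C D E H I J K

Answer: 0 0 0 0 0 1 1 0 0 0 0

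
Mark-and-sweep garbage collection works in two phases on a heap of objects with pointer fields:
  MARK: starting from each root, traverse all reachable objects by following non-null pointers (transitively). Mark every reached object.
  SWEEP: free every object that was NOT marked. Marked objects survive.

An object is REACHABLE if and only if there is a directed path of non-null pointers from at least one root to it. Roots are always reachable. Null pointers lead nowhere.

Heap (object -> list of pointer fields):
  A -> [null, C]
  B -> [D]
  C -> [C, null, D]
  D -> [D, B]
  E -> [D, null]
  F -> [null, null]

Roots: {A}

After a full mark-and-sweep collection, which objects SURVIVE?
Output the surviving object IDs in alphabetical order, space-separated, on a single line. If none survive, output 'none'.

Roots: A
Mark A: refs=null C, marked=A
Mark C: refs=C null D, marked=A C
Mark D: refs=D B, marked=A C D
Mark B: refs=D, marked=A B C D
Unmarked (collected): E F

Answer: A B C D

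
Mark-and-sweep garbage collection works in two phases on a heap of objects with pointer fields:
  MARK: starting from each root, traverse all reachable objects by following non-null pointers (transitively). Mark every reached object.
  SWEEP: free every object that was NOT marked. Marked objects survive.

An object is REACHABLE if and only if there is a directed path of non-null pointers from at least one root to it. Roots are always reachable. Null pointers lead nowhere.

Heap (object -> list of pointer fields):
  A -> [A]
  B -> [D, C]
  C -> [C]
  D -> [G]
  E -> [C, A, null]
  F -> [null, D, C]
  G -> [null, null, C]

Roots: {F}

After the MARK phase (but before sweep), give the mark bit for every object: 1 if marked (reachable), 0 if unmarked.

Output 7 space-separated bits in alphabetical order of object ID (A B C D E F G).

Roots: F
Mark F: refs=null D C, marked=F
Mark D: refs=G, marked=D F
Mark C: refs=C, marked=C D F
Mark G: refs=null null C, marked=C D F G
Unmarked (collected): A B E

Answer: 0 0 1 1 0 1 1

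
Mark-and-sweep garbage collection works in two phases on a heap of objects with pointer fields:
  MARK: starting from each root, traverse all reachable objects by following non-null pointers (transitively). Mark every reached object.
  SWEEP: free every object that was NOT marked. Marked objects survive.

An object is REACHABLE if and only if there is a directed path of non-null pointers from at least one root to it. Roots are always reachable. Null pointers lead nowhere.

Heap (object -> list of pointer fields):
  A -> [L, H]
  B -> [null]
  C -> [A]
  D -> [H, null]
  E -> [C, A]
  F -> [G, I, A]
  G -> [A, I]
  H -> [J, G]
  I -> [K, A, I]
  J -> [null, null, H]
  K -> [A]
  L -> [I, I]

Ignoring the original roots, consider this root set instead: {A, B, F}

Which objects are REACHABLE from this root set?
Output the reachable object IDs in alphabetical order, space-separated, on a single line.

Roots: A B F
Mark A: refs=L H, marked=A
Mark B: refs=null, marked=A B
Mark F: refs=G I A, marked=A B F
Mark L: refs=I I, marked=A B F L
Mark H: refs=J G, marked=A B F H L
Mark G: refs=A I, marked=A B F G H L
Mark I: refs=K A I, marked=A B F G H I L
Mark J: refs=null null H, marked=A B F G H I J L
Mark K: refs=A, marked=A B F G H I J K L
Unmarked (collected): C D E

Answer: A B F G H I J K L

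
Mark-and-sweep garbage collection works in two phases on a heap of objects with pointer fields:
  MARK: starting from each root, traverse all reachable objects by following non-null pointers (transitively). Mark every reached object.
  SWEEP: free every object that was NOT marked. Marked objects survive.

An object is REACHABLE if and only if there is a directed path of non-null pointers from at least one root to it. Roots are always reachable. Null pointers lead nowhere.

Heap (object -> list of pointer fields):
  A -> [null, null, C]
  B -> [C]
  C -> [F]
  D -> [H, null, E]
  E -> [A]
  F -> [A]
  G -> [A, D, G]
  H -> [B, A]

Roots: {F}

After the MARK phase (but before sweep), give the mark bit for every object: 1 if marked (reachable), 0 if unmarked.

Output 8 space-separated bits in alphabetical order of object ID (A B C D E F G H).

Roots: F
Mark F: refs=A, marked=F
Mark A: refs=null null C, marked=A F
Mark C: refs=F, marked=A C F
Unmarked (collected): B D E G H

Answer: 1 0 1 0 0 1 0 0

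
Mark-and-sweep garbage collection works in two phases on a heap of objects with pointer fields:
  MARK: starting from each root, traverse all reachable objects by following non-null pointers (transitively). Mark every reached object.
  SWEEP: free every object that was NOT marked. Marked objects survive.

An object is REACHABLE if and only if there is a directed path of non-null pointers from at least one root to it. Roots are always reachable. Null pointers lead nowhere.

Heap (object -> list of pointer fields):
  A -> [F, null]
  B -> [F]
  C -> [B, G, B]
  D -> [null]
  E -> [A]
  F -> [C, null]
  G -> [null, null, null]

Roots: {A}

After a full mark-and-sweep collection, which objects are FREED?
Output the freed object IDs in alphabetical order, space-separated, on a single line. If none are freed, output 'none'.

Roots: A
Mark A: refs=F null, marked=A
Mark F: refs=C null, marked=A F
Mark C: refs=B G B, marked=A C F
Mark B: refs=F, marked=A B C F
Mark G: refs=null null null, marked=A B C F G
Unmarked (collected): D E

Answer: D E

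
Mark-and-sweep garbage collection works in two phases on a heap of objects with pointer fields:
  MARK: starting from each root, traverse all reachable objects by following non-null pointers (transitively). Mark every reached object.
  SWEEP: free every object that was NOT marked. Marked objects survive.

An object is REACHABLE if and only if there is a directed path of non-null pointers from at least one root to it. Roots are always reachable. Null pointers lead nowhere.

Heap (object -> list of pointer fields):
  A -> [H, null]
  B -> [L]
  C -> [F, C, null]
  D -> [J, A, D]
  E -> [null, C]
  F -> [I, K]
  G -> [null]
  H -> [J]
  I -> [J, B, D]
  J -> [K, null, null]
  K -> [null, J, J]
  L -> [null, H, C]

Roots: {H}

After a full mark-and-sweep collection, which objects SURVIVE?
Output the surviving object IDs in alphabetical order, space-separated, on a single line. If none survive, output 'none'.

Roots: H
Mark H: refs=J, marked=H
Mark J: refs=K null null, marked=H J
Mark K: refs=null J J, marked=H J K
Unmarked (collected): A B C D E F G I L

Answer: H J K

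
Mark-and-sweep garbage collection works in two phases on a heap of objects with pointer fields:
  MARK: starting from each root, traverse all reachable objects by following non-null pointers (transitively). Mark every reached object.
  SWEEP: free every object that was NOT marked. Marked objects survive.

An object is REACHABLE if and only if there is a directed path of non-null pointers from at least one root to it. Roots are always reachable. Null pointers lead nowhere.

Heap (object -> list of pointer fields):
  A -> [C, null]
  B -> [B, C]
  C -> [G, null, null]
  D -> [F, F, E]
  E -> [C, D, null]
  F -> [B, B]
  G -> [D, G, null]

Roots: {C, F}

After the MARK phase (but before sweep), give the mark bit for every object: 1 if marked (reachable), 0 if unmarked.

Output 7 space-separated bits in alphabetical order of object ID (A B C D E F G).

Roots: C F
Mark C: refs=G null null, marked=C
Mark F: refs=B B, marked=C F
Mark G: refs=D G null, marked=C F G
Mark B: refs=B C, marked=B C F G
Mark D: refs=F F E, marked=B C D F G
Mark E: refs=C D null, marked=B C D E F G
Unmarked (collected): A

Answer: 0 1 1 1 1 1 1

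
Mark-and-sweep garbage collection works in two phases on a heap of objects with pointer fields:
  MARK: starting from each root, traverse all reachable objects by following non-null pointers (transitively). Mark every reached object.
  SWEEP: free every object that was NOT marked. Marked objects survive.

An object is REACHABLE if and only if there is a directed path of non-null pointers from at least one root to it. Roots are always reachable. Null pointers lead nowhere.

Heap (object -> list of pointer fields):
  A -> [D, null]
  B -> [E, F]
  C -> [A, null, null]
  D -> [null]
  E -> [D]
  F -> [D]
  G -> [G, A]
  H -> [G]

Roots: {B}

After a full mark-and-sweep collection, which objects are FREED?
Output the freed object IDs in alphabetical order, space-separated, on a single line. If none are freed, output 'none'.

Answer: A C G H

Derivation:
Roots: B
Mark B: refs=E F, marked=B
Mark E: refs=D, marked=B E
Mark F: refs=D, marked=B E F
Mark D: refs=null, marked=B D E F
Unmarked (collected): A C G H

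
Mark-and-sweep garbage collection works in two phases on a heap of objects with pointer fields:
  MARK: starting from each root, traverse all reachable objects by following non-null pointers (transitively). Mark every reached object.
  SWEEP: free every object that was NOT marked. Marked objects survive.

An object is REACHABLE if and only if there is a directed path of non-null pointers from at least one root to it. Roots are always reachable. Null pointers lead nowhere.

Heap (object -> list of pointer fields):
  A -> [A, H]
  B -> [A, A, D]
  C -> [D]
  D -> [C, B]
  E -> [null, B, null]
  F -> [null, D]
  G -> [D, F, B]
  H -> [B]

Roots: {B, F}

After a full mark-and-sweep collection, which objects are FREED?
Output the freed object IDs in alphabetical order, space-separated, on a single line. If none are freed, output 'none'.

Roots: B F
Mark B: refs=A A D, marked=B
Mark F: refs=null D, marked=B F
Mark A: refs=A H, marked=A B F
Mark D: refs=C B, marked=A B D F
Mark H: refs=B, marked=A B D F H
Mark C: refs=D, marked=A B C D F H
Unmarked (collected): E G

Answer: E G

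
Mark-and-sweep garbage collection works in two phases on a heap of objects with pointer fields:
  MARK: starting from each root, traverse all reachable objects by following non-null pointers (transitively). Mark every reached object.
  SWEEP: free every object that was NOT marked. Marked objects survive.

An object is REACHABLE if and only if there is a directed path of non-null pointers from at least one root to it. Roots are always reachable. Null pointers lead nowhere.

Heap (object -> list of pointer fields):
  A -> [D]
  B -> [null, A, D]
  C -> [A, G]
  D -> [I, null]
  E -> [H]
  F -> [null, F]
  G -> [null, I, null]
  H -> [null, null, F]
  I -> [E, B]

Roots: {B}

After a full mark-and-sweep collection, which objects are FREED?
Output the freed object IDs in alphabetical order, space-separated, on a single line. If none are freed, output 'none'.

Answer: C G

Derivation:
Roots: B
Mark B: refs=null A D, marked=B
Mark A: refs=D, marked=A B
Mark D: refs=I null, marked=A B D
Mark I: refs=E B, marked=A B D I
Mark E: refs=H, marked=A B D E I
Mark H: refs=null null F, marked=A B D E H I
Mark F: refs=null F, marked=A B D E F H I
Unmarked (collected): C G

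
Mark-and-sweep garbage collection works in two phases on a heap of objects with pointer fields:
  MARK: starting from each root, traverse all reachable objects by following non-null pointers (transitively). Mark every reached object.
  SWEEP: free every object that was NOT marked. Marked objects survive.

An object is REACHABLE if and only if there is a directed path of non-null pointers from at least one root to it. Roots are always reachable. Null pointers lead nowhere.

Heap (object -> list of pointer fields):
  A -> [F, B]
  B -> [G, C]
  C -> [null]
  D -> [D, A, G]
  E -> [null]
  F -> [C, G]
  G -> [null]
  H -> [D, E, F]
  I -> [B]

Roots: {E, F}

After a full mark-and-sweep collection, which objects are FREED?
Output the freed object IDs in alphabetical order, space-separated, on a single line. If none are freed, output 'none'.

Roots: E F
Mark E: refs=null, marked=E
Mark F: refs=C G, marked=E F
Mark C: refs=null, marked=C E F
Mark G: refs=null, marked=C E F G
Unmarked (collected): A B D H I

Answer: A B D H I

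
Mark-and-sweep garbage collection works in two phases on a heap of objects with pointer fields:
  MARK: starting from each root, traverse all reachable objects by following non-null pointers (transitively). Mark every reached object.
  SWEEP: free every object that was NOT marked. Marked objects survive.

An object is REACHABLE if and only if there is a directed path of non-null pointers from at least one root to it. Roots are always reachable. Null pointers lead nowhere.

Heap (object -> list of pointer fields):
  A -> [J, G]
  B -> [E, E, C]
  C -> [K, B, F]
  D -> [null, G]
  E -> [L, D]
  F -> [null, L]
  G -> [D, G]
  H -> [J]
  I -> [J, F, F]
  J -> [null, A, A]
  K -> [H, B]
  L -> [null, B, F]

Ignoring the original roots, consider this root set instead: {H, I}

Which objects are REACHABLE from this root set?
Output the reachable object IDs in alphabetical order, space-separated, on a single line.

Roots: H I
Mark H: refs=J, marked=H
Mark I: refs=J F F, marked=H I
Mark J: refs=null A A, marked=H I J
Mark F: refs=null L, marked=F H I J
Mark A: refs=J G, marked=A F H I J
Mark L: refs=null B F, marked=A F H I J L
Mark G: refs=D G, marked=A F G H I J L
Mark B: refs=E E C, marked=A B F G H I J L
Mark D: refs=null G, marked=A B D F G H I J L
Mark E: refs=L D, marked=A B D E F G H I J L
Mark C: refs=K B F, marked=A B C D E F G H I J L
Mark K: refs=H B, marked=A B C D E F G H I J K L
Unmarked (collected): (none)

Answer: A B C D E F G H I J K L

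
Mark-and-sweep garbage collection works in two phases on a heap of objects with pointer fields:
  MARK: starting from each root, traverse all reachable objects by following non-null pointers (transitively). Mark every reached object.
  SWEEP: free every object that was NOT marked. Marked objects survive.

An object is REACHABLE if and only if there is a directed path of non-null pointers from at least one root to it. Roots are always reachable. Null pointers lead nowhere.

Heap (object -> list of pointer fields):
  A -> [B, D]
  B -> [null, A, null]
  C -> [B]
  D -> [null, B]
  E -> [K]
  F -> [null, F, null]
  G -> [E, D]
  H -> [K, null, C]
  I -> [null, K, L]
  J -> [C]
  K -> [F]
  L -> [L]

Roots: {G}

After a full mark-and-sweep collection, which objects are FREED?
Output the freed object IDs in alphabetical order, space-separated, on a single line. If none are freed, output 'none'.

Answer: C H I J L

Derivation:
Roots: G
Mark G: refs=E D, marked=G
Mark E: refs=K, marked=E G
Mark D: refs=null B, marked=D E G
Mark K: refs=F, marked=D E G K
Mark B: refs=null A null, marked=B D E G K
Mark F: refs=null F null, marked=B D E F G K
Mark A: refs=B D, marked=A B D E F G K
Unmarked (collected): C H I J L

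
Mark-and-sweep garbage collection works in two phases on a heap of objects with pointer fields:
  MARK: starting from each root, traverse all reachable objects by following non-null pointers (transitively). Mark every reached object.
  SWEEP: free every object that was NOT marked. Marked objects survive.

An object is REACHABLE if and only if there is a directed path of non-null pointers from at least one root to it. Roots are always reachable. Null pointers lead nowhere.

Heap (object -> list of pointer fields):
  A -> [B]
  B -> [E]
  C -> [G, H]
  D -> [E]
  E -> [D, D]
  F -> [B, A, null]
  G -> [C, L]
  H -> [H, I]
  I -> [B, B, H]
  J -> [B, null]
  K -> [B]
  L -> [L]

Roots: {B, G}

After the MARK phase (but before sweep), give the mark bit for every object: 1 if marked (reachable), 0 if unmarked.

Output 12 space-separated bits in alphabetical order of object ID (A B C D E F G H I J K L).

Roots: B G
Mark B: refs=E, marked=B
Mark G: refs=C L, marked=B G
Mark E: refs=D D, marked=B E G
Mark C: refs=G H, marked=B C E G
Mark L: refs=L, marked=B C E G L
Mark D: refs=E, marked=B C D E G L
Mark H: refs=H I, marked=B C D E G H L
Mark I: refs=B B H, marked=B C D E G H I L
Unmarked (collected): A F J K

Answer: 0 1 1 1 1 0 1 1 1 0 0 1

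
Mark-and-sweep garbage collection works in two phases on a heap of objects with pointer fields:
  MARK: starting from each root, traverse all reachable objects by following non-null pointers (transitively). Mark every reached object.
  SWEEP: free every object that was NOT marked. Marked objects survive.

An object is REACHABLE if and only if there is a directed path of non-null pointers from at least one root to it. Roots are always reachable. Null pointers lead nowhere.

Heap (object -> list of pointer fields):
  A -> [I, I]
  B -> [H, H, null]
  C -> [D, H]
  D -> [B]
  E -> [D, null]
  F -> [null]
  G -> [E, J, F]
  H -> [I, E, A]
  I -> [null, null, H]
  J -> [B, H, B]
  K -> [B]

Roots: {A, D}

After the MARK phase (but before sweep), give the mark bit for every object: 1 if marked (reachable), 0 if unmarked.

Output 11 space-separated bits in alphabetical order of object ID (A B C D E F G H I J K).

Roots: A D
Mark A: refs=I I, marked=A
Mark D: refs=B, marked=A D
Mark I: refs=null null H, marked=A D I
Mark B: refs=H H null, marked=A B D I
Mark H: refs=I E A, marked=A B D H I
Mark E: refs=D null, marked=A B D E H I
Unmarked (collected): C F G J K

Answer: 1 1 0 1 1 0 0 1 1 0 0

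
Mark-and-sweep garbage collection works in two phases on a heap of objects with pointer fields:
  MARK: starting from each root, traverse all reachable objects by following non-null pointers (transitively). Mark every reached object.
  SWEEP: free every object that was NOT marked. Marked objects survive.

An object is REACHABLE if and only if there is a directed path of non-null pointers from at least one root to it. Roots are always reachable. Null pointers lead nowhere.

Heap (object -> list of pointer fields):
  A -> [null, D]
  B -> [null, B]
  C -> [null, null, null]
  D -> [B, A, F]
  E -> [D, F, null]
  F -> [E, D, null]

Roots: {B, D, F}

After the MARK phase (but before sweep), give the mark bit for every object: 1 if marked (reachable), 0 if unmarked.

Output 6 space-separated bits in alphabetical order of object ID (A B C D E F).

Roots: B D F
Mark B: refs=null B, marked=B
Mark D: refs=B A F, marked=B D
Mark F: refs=E D null, marked=B D F
Mark A: refs=null D, marked=A B D F
Mark E: refs=D F null, marked=A B D E F
Unmarked (collected): C

Answer: 1 1 0 1 1 1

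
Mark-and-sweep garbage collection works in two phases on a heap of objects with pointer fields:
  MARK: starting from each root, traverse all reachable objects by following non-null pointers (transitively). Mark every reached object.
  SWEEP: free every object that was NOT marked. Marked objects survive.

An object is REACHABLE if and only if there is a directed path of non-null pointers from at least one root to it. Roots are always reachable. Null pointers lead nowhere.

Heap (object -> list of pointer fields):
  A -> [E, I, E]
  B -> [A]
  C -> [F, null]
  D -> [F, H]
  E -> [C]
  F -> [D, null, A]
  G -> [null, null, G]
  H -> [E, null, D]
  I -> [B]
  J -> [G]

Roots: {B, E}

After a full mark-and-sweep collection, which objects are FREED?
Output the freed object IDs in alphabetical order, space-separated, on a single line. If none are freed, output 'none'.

Answer: G J

Derivation:
Roots: B E
Mark B: refs=A, marked=B
Mark E: refs=C, marked=B E
Mark A: refs=E I E, marked=A B E
Mark C: refs=F null, marked=A B C E
Mark I: refs=B, marked=A B C E I
Mark F: refs=D null A, marked=A B C E F I
Mark D: refs=F H, marked=A B C D E F I
Mark H: refs=E null D, marked=A B C D E F H I
Unmarked (collected): G J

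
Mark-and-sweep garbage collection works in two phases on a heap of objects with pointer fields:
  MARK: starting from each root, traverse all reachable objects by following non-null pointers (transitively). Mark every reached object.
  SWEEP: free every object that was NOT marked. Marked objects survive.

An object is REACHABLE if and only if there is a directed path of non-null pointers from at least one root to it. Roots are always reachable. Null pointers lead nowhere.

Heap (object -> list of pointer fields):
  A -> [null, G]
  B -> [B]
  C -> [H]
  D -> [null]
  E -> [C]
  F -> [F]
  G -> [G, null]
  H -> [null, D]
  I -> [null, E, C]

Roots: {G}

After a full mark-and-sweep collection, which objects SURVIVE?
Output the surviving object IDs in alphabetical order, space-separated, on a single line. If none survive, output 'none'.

Roots: G
Mark G: refs=G null, marked=G
Unmarked (collected): A B C D E F H I

Answer: G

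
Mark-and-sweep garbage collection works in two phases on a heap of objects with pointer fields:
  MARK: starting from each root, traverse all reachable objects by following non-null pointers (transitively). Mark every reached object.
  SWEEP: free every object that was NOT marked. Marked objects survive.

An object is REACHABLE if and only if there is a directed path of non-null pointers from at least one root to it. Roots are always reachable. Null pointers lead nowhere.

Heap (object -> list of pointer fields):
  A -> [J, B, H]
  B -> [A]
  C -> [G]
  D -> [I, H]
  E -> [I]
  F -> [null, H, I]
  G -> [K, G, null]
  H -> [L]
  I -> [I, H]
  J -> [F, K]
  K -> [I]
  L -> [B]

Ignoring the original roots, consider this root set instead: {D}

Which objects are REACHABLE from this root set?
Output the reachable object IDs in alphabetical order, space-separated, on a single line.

Roots: D
Mark D: refs=I H, marked=D
Mark I: refs=I H, marked=D I
Mark H: refs=L, marked=D H I
Mark L: refs=B, marked=D H I L
Mark B: refs=A, marked=B D H I L
Mark A: refs=J B H, marked=A B D H I L
Mark J: refs=F K, marked=A B D H I J L
Mark F: refs=null H I, marked=A B D F H I J L
Mark K: refs=I, marked=A B D F H I J K L
Unmarked (collected): C E G

Answer: A B D F H I J K L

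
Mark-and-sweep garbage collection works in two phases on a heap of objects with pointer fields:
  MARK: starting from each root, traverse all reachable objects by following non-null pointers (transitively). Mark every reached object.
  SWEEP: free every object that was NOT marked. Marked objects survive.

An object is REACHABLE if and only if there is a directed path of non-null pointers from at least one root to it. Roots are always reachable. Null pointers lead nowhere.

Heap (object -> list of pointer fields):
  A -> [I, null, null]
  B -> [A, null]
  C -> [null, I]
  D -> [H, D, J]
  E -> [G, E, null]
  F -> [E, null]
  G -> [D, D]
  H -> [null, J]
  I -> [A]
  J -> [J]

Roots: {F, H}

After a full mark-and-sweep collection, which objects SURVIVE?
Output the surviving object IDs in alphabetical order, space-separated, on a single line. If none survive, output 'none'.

Answer: D E F G H J

Derivation:
Roots: F H
Mark F: refs=E null, marked=F
Mark H: refs=null J, marked=F H
Mark E: refs=G E null, marked=E F H
Mark J: refs=J, marked=E F H J
Mark G: refs=D D, marked=E F G H J
Mark D: refs=H D J, marked=D E F G H J
Unmarked (collected): A B C I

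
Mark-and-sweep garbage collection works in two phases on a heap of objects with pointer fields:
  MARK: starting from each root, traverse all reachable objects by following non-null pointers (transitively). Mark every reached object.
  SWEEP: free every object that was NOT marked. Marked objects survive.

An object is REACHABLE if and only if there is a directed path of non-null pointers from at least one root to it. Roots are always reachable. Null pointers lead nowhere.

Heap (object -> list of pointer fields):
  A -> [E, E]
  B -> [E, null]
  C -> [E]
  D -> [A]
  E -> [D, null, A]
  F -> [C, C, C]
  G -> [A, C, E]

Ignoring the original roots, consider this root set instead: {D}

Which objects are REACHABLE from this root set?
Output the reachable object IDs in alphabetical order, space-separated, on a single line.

Roots: D
Mark D: refs=A, marked=D
Mark A: refs=E E, marked=A D
Mark E: refs=D null A, marked=A D E
Unmarked (collected): B C F G

Answer: A D E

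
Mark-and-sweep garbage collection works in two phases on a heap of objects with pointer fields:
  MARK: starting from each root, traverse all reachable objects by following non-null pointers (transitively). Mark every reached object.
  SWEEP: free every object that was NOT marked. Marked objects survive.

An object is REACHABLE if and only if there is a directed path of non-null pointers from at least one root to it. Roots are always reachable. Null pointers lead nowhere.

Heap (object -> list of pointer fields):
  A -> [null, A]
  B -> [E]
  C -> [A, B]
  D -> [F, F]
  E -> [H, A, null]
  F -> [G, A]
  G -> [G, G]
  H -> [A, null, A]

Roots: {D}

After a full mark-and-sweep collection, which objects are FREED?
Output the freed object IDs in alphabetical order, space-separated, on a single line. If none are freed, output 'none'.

Answer: B C E H

Derivation:
Roots: D
Mark D: refs=F F, marked=D
Mark F: refs=G A, marked=D F
Mark G: refs=G G, marked=D F G
Mark A: refs=null A, marked=A D F G
Unmarked (collected): B C E H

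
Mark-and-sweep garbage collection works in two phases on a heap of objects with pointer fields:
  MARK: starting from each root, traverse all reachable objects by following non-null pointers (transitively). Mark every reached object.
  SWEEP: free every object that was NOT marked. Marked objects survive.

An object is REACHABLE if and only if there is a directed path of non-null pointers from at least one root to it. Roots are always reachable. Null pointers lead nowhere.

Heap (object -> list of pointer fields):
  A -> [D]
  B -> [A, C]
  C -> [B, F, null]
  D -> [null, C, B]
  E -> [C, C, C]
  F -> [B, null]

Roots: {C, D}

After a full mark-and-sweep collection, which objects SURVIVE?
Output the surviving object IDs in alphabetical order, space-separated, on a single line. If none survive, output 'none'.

Answer: A B C D F

Derivation:
Roots: C D
Mark C: refs=B F null, marked=C
Mark D: refs=null C B, marked=C D
Mark B: refs=A C, marked=B C D
Mark F: refs=B null, marked=B C D F
Mark A: refs=D, marked=A B C D F
Unmarked (collected): E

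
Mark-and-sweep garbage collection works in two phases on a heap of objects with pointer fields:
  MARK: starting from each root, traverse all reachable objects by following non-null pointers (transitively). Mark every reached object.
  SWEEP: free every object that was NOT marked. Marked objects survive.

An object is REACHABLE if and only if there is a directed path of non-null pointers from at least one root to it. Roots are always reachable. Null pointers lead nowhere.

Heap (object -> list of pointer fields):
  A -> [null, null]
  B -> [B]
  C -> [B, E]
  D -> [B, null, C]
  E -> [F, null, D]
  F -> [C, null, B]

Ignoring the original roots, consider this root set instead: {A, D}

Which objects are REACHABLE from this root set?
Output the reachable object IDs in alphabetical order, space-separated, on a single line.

Roots: A D
Mark A: refs=null null, marked=A
Mark D: refs=B null C, marked=A D
Mark B: refs=B, marked=A B D
Mark C: refs=B E, marked=A B C D
Mark E: refs=F null D, marked=A B C D E
Mark F: refs=C null B, marked=A B C D E F
Unmarked (collected): (none)

Answer: A B C D E F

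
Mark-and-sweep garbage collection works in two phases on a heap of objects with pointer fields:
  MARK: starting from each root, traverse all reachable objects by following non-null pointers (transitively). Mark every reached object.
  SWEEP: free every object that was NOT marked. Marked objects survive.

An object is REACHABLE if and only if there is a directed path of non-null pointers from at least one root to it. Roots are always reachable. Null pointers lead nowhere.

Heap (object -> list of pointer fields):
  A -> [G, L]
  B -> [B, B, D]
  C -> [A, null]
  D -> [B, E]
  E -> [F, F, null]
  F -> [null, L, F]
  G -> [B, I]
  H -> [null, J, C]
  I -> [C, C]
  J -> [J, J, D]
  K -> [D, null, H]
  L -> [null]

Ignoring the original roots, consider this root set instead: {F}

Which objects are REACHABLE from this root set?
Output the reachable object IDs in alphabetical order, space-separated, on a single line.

Answer: F L

Derivation:
Roots: F
Mark F: refs=null L F, marked=F
Mark L: refs=null, marked=F L
Unmarked (collected): A B C D E G H I J K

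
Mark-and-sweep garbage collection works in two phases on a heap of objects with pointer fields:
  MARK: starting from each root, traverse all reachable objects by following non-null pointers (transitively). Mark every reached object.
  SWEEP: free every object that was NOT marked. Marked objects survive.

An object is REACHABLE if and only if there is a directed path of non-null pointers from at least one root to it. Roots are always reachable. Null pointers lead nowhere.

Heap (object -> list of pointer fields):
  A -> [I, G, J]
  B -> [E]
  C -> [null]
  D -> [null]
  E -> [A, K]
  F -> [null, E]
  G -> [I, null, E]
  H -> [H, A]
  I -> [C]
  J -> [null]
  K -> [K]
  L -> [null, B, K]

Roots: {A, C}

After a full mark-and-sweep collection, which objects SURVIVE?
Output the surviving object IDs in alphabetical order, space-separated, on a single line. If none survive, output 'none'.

Answer: A C E G I J K

Derivation:
Roots: A C
Mark A: refs=I G J, marked=A
Mark C: refs=null, marked=A C
Mark I: refs=C, marked=A C I
Mark G: refs=I null E, marked=A C G I
Mark J: refs=null, marked=A C G I J
Mark E: refs=A K, marked=A C E G I J
Mark K: refs=K, marked=A C E G I J K
Unmarked (collected): B D F H L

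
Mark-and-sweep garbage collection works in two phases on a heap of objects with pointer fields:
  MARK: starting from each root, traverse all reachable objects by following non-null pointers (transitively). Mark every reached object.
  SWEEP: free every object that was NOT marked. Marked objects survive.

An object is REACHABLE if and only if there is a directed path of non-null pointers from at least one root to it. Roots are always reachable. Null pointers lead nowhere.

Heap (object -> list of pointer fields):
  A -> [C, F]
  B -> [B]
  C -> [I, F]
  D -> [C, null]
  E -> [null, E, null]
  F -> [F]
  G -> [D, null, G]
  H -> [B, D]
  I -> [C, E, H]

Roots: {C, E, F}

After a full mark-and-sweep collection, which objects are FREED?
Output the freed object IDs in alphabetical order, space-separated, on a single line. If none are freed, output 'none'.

Answer: A G

Derivation:
Roots: C E F
Mark C: refs=I F, marked=C
Mark E: refs=null E null, marked=C E
Mark F: refs=F, marked=C E F
Mark I: refs=C E H, marked=C E F I
Mark H: refs=B D, marked=C E F H I
Mark B: refs=B, marked=B C E F H I
Mark D: refs=C null, marked=B C D E F H I
Unmarked (collected): A G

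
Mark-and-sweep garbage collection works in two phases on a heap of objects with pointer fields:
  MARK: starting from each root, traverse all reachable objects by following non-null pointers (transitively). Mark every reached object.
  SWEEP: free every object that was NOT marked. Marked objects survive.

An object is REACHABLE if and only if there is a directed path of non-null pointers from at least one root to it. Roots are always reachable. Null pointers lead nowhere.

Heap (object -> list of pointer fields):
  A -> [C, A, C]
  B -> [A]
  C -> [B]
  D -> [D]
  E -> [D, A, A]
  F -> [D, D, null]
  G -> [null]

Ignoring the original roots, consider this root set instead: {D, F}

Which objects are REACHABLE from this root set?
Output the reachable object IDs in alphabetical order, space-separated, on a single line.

Roots: D F
Mark D: refs=D, marked=D
Mark F: refs=D D null, marked=D F
Unmarked (collected): A B C E G

Answer: D F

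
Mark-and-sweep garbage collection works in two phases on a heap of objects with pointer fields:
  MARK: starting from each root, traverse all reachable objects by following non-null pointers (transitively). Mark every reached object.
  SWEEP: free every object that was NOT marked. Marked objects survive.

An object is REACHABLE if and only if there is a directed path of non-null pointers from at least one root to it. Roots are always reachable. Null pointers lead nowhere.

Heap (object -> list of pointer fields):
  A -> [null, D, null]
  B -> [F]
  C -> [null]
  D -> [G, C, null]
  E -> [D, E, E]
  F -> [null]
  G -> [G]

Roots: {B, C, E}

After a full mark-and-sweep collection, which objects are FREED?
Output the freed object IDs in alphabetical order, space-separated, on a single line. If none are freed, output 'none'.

Answer: A

Derivation:
Roots: B C E
Mark B: refs=F, marked=B
Mark C: refs=null, marked=B C
Mark E: refs=D E E, marked=B C E
Mark F: refs=null, marked=B C E F
Mark D: refs=G C null, marked=B C D E F
Mark G: refs=G, marked=B C D E F G
Unmarked (collected): A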